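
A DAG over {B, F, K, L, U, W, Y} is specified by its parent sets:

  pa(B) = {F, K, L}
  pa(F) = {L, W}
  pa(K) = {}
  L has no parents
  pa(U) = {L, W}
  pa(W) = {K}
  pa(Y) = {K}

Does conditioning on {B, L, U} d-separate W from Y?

5 paths connect W and Y; each must be blocked for d-separation to hold:
  1. W → F ← L → B ← K → Y — F:collider[open]; L:fork[blocks]; B:collider[open]; K:fork[open] ⇒ blocked
  2. W → F → B ← K → Y — F:chain[open]; B:collider[open]; K:fork[open] ⇒ active
  3. W ← K → Y — K:fork[open] ⇒ active
  4. W → U ← L → F → B ← K → Y — U:collider[open]; L:fork[blocks]; F:chain[open]; B:collider[open]; K:fork[open] ⇒ blocked
  5. W → U ← L → B ← K → Y — U:collider[open]; L:fork[blocks]; B:collider[open]; K:fork[open] ⇒ blocked
Since the path W → F → B ← K → Y is active, W and Y are not d-separated given {B, L, U}.

No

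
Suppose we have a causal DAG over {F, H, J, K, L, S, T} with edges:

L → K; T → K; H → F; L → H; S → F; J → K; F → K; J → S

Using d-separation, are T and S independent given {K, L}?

No

3 paths connect T and S; each must be blocked for d-separation to hold:
  1. T → K ← L → H → F ← S — K:collider[open]; L:fork[blocks]; H:chain[open]; F:collider[open] ⇒ blocked
  2. T → K ← J → S — K:collider[open]; J:fork[open] ⇒ active
  3. T → K ← F ← S — K:collider[open]; F:chain[open] ⇒ active
Since the path T → K ← J → S is active, T and S are not d-separated given {K, L}.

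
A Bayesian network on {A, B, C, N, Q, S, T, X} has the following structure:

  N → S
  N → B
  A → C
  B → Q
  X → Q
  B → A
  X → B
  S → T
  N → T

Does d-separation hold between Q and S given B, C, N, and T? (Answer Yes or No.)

Enumerating the 4 paths from Q to S and testing each for blocking by {B, C, N, T}:
Path 1: Q ← B ← N → T ← S
  B is a chain here and B is conditioned on, so the path is blocked at B.
Path 2: Q ← B ← N → S
  B is a chain here and B is conditioned on, so the path is blocked at B.
Path 3: Q ← X → B ← N → T ← S
  N is a fork here and N is conditioned on, so the path is blocked at N.
Path 4: Q ← X → B ← N → S
  N is a fork here and N is conditioned on, so the path is blocked at N.
Every path is blocked, so Q and S are d-separated given {B, C, N, T}.

Yes — Q and S are d-separated given {B, C, N, T}.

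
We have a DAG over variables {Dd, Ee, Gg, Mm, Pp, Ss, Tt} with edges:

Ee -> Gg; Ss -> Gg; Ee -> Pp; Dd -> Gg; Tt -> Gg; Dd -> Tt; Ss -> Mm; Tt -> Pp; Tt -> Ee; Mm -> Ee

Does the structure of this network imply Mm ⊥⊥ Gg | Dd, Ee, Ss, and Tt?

6 paths connect Mm and Gg; each must be blocked for d-separation to hold:
Path 1: Mm → Ee → Pp ← Tt → Gg
  Ee is a chain here and Ee is conditioned on, so the path is blocked at Ee.
Path 2: Mm → Ee → Pp ← Tt ← Dd → Gg
  Ee is a chain here and Ee is conditioned on, so the path is blocked at Ee.
Path 3: Mm → Ee → Gg
  Ee is a chain here and Ee is conditioned on, so the path is blocked at Ee.
Path 4: Mm → Ee ← Tt → Gg
  Tt is a fork here and Tt is conditioned on, so the path is blocked at Tt.
Path 5: Mm → Ee ← Tt ← Dd → Gg
  Tt is a chain here and Tt is conditioned on, so the path is blocked at Tt.
Path 6: Mm ← Ss → Gg
  Ss is a fork here and Ss is conditioned on, so the path is blocked at Ss.
All paths are blocked; Mm ⊥ Gg | {Dd, Ee, Ss, Tt} holds.

Yes — Mm and Gg are d-separated given {Dd, Ee, Ss, Tt}.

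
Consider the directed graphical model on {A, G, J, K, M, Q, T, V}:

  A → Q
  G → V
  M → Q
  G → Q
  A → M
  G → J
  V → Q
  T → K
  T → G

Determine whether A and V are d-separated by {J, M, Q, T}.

There are 4 undirected paths between A and V; checking each against the conditioning set {J, M, Q, T}:
Path 1: A → Q ← G → V
  Q is a collider and Q is conditioned on, which opens it; G is a fork and G is not conditioned on — no node blocks this path, so it is active.
Path 2: A → Q ← V
  Q is a collider and Q is conditioned on, which opens it — no node blocks this path, so it is active.
Path 3: A → M → Q ← G → V
  M is a chain here and M is conditioned on, so the path is blocked at M.
Path 4: A → M → Q ← V
  M is a chain here and M is conditioned on, so the path is blocked at M.
At least one path is unblocked, so d-separation fails.

No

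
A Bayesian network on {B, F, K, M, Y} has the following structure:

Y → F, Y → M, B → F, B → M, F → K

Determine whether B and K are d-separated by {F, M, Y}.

We examine all 2 paths between B and K:
Path 1: B → M ← Y → F → K
  Y is a fork here and Y is conditioned on, so the path is blocked at Y.
Path 2: B → F → K
  F is a chain here and F is conditioned on, so the path is blocked at F.
Every path is blocked, so B and K are d-separated given {F, M, Y}.

Yes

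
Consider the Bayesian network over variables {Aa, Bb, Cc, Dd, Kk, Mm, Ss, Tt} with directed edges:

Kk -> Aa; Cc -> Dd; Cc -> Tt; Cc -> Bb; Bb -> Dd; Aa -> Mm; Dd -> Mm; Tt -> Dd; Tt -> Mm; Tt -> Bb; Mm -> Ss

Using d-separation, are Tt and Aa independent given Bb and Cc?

6 paths connect Tt and Aa; each must be blocked for d-separation to hold:
Path 1: Tt → Dd → Mm ← Aa
  Mm is a collider here and neither Mm nor any of its descendants is conditioned on, so the collider stays closed — the path is blocked at Mm.
Path 2: Tt → Mm ← Aa
  Mm is a collider here and neither Mm nor any of its descendants is conditioned on, so the collider stays closed — the path is blocked at Mm.
Path 3: Tt → Bb → Dd → Mm ← Aa
  Bb is a chain here and Bb is conditioned on, so the path is blocked at Bb.
Path 4: Tt → Bb ← Cc → Dd → Mm ← Aa
  Cc is a fork here and Cc is conditioned on, so the path is blocked at Cc.
Path 5: Tt ← Cc → Dd → Mm ← Aa
  Cc is a fork here and Cc is conditioned on, so the path is blocked at Cc.
Path 6: Tt ← Cc → Bb → Dd → Mm ← Aa
  Cc is a fork here and Cc is conditioned on, so the path is blocked at Cc.
Every path is blocked, so Tt and Aa are d-separated given {Bb, Cc}.

Yes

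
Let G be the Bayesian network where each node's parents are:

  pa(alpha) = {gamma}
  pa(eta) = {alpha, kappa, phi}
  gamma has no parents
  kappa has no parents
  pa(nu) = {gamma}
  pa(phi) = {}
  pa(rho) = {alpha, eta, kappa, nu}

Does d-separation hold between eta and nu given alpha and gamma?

Yes — eta and nu are d-separated given {alpha, gamma}.

Enumerating the 6 paths from eta to nu and testing each for blocking by {alpha, gamma}:
Path 1: eta ← alpha → rho ← nu
  alpha is a fork here and alpha is conditioned on, so the path is blocked at alpha.
Path 2: eta ← alpha ← gamma → nu
  alpha is a chain here and alpha is conditioned on, so the path is blocked at alpha.
Path 3: eta ← kappa → rho ← alpha ← gamma → nu
  rho is a collider here and neither rho nor any of its descendants is conditioned on, so the collider stays closed — the path is blocked at rho.
Path 4: eta ← kappa → rho ← nu
  rho is a collider here and neither rho nor any of its descendants is conditioned on, so the collider stays closed — the path is blocked at rho.
Path 5: eta → rho ← alpha ← gamma → nu
  rho is a collider here and neither rho nor any of its descendants is conditioned on, so the collider stays closed — the path is blocked at rho.
Path 6: eta → rho ← nu
  rho is a collider here and neither rho nor any of its descendants is conditioned on, so the collider stays closed — the path is blocked at rho.
Since every path is blocked, d-separation holds.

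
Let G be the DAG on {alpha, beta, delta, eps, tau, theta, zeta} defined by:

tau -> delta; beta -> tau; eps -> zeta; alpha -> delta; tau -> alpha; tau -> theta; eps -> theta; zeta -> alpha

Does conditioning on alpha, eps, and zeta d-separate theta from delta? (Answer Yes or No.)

No

Enumerating the 4 paths from theta to delta and testing each for blocking by {alpha, eps, zeta}:
Path 1: theta ← eps → zeta → alpha → delta
  eps is a fork here and eps is conditioned on, so the path is blocked at eps.
Path 2: theta ← eps → zeta → alpha ← tau → delta
  eps is a fork here and eps is conditioned on, so the path is blocked at eps.
Path 3: theta ← tau → alpha → delta
  alpha is a chain here and alpha is conditioned on, so the path is blocked at alpha.
Path 4: theta ← tau → delta
  tau is a fork and tau is not conditioned on — no node blocks this path, so it is active.
Because an active path exists, theta and delta are not d-separated.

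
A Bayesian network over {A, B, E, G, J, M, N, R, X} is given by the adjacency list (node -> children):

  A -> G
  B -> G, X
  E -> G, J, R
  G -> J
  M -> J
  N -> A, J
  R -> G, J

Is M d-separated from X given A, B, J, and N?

6 paths connect M and X; each must be blocked for d-separation to hold:
  1. M → J ← N → A → G ← B → X — J:collider[open]; N:fork[blocks]; A:chain[blocks]; G:collider[open]; B:fork[blocks] ⇒ blocked
  2. M → J ← G ← B → X — J:collider[open]; G:chain[open]; B:fork[blocks] ⇒ blocked
  3. M → J ← R → G ← B → X — J:collider[open]; R:fork[open]; G:collider[open]; B:fork[blocks] ⇒ blocked
  4. M → J ← R ← E → G ← B → X — J:collider[open]; R:chain[open]; E:fork[open]; G:collider[open]; B:fork[blocks] ⇒ blocked
  5. M → J ← E → G ← B → X — J:collider[open]; E:fork[open]; G:collider[open]; B:fork[blocks] ⇒ blocked
  6. M → J ← E → R → G ← B → X — J:collider[open]; E:fork[open]; R:chain[open]; G:collider[open]; B:fork[blocks] ⇒ blocked
Since every path is blocked, d-separation holds.

Yes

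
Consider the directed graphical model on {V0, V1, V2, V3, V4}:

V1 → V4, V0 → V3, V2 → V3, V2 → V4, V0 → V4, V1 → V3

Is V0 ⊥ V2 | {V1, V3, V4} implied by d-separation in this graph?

No

We examine all 4 paths between V0 and V2:
Path 1: V0 → V4 ← V2
  V4 is a collider and V4 is conditioned on, which opens it — no node blocks this path, so it is active.
Path 2: V0 → V4 ← V1 → V3 ← V2
  V1 is a fork here and V1 is conditioned on, so the path is blocked at V1.
Path 3: V0 → V3 ← V2
  V3 is a collider and V3 is conditioned on, which opens it — no node blocks this path, so it is active.
Path 4: V0 → V3 ← V1 → V4 ← V2
  V1 is a fork here and V1 is conditioned on, so the path is blocked at V1.
At least one path is unblocked, so d-separation fails.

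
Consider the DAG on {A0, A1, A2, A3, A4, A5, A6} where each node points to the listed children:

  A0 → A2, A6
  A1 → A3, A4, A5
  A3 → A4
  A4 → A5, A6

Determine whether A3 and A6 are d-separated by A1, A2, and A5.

No

There are 3 undirected paths between A3 and A6; checking each against the conditioning set {A1, A2, A5}:
  1. A3 ← A1 → A5 ← A4 → A6 — A1:fork[blocks]; A5:collider[open]; A4:fork[open] ⇒ blocked
  2. A3 ← A1 → A4 → A6 — A1:fork[blocks]; A4:chain[open] ⇒ blocked
  3. A3 → A4 → A6 — A4:chain[open] ⇒ active
Because an active path exists, A3 and A6 are not d-separated.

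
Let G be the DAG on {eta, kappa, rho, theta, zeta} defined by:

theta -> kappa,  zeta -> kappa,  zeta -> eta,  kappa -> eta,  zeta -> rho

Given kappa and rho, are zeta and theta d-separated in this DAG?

No

We examine all 2 paths between zeta and theta:
Path 1: zeta → kappa ← theta
  kappa is a collider and kappa is conditioned on, which opens it — no node blocks this path, so it is active.
Path 2: zeta → eta ← kappa ← theta
  eta is a collider here and neither eta nor any of its descendants is conditioned on, so the collider stays closed — the path is blocked at eta.
At least one path is unblocked, so d-separation fails.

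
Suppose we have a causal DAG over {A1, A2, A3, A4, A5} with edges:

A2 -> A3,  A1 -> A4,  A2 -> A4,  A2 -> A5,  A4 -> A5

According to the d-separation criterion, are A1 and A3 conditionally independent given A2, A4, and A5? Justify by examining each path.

Yes — A1 and A3 are d-separated given {A2, A4, A5}.

2 paths connect A1 and A3; each must be blocked for d-separation to hold:
Path 1: A1 → A4 ← A2 → A3
  A2 is a fork here and A2 is conditioned on, so the path is blocked at A2.
Path 2: A1 → A4 → A5 ← A2 → A3
  A4 is a chain here and A4 is conditioned on, so the path is blocked at A4.
All paths are blocked; A1 ⊥ A3 | {A2, A4, A5} holds.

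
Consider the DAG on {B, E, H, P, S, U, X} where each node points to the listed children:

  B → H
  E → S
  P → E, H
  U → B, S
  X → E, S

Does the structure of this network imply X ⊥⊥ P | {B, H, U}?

We examine all 4 paths between X and P:
  1. X → S ← E ← P — S:collider[blocks]; E:chain[open] ⇒ blocked
  2. X → S ← U → B → H ← P — S:collider[blocks]; U:fork[blocks]; B:chain[blocks]; H:collider[open] ⇒ blocked
  3. X → E → S ← U → B → H ← P — E:chain[open]; S:collider[blocks]; U:fork[blocks]; B:chain[blocks]; H:collider[open] ⇒ blocked
  4. X → E ← P — E:collider[blocks] ⇒ blocked
Since every path is blocked, d-separation holds.

Yes — X and P are d-separated given {B, H, U}.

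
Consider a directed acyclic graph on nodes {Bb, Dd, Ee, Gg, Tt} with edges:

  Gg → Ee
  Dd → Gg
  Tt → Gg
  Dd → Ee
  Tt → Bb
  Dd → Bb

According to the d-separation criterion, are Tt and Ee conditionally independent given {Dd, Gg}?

Enumerating the 4 paths from Tt to Ee and testing each for blocking by {Dd, Gg}:
Path 1: Tt → Bb ← Dd → Ee
  Bb is a collider here and neither Bb nor any of its descendants is conditioned on, so the collider stays closed — the path is blocked at Bb.
Path 2: Tt → Bb ← Dd → Gg → Ee
  Bb is a collider here and neither Bb nor any of its descendants is conditioned on, so the collider stays closed — the path is blocked at Bb.
Path 3: Tt → Gg ← Dd → Ee
  Dd is a fork here and Dd is conditioned on, so the path is blocked at Dd.
Path 4: Tt → Gg → Ee
  Gg is a chain here and Gg is conditioned on, so the path is blocked at Gg.
Since every path is blocked, d-separation holds.

Yes — Tt and Ee are d-separated given {Dd, Gg}.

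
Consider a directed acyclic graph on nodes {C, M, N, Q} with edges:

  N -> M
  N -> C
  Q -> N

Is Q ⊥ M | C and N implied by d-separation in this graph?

There is one path between Q and M:
Path 1: Q → N → M
  N is a chain here and N is conditioned on, so the path is blocked at N.
Every path is blocked, so Q and M are d-separated given {C, N}.

Yes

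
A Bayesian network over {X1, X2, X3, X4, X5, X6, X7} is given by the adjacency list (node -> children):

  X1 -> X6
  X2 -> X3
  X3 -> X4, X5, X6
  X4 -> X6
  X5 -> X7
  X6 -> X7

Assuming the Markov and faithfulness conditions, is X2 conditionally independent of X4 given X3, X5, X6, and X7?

Yes

Enumerating the 3 paths from X2 to X4 and testing each for blocking by {X3, X5, X6, X7}:
Path 1: X2 → X3 → X6 ← X4
  X3 is a chain here and X3 is conditioned on, so the path is blocked at X3.
Path 2: X2 → X3 → X4
  X3 is a chain here and X3 is conditioned on, so the path is blocked at X3.
Path 3: X2 → X3 → X5 → X7 ← X6 ← X4
  X3 is a chain here and X3 is conditioned on, so the path is blocked at X3.
Every path is blocked, so X2 and X4 are d-separated given {X3, X5, X6, X7}.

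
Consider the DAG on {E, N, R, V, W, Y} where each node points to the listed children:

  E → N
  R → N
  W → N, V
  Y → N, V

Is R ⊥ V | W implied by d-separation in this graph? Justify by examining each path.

There are 2 undirected paths between R and V; checking each against the conditioning set {W}:
Path 1: R → N ← W → V
  N is a collider here and neither N nor any of its descendants is conditioned on, so the collider stays closed — the path is blocked at N.
Path 2: R → N ← Y → V
  N is a collider here and neither N nor any of its descendants is conditioned on, so the collider stays closed — the path is blocked at N.
Every path is blocked, so R and V are d-separated given {W}.

Yes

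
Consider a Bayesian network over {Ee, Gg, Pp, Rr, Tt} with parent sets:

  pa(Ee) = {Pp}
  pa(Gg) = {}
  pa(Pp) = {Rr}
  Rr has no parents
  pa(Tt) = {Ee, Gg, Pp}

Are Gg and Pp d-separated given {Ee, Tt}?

No — Gg and Pp are not d-separated given {Ee, Tt}.

There are 2 undirected paths between Gg and Pp; checking each against the conditioning set {Ee, Tt}:
Path 1: Gg → Tt ← Pp
  Tt is a collider and Tt is conditioned on, which opens it — no node blocks this path, so it is active.
Path 2: Gg → Tt ← Ee ← Pp
  Ee is a chain here and Ee is conditioned on, so the path is blocked at Ee.
Since the path Gg → Tt ← Pp is active, Gg and Pp are not d-separated given {Ee, Tt}.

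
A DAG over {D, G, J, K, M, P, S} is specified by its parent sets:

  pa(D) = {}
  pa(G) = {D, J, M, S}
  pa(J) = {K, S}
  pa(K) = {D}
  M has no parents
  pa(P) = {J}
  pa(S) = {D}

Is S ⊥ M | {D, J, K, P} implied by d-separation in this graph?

Enumerating the 5 paths from S to M and testing each for blocking by {D, J, K, P}:
  1. S → J ← K ← D → G ← M — J:collider[open]; K:chain[blocks]; D:fork[blocks]; G:collider[blocks] ⇒ blocked
  2. S → J → G ← M — J:chain[blocks]; G:collider[blocks] ⇒ blocked
  3. S ← D → K → J → G ← M — D:fork[blocks]; K:chain[blocks]; J:chain[blocks]; G:collider[blocks] ⇒ blocked
  4. S ← D → G ← M — D:fork[blocks]; G:collider[blocks] ⇒ blocked
  5. S → G ← M — G:collider[blocks] ⇒ blocked
Since every path is blocked, d-separation holds.

Yes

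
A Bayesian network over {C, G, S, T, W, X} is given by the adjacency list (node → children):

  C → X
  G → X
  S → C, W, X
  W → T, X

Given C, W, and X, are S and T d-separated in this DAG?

We examine all 3 paths between S and T:
Path 1: S → C → X ← W → T
  C is a chain here and C is conditioned on, so the path is blocked at C.
Path 2: S → W → T
  W is a chain here and W is conditioned on, so the path is blocked at W.
Path 3: S → X ← W → T
  W is a fork here and W is conditioned on, so the path is blocked at W.
All paths are blocked; S ⊥ T | {C, W, X} holds.

Yes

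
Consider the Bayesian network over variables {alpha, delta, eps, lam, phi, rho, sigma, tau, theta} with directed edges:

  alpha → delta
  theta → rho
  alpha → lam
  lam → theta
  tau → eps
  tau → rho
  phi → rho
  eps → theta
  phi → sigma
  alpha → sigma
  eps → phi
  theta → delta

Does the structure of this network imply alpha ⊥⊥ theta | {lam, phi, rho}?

We examine all 6 paths between alpha and theta:
Path 1: alpha → sigma ← phi ← eps → theta
  sigma is a collider here and neither sigma nor any of its descendants is conditioned on, so the collider stays closed — the path is blocked at sigma.
Path 2: alpha → sigma ← phi ← eps ← tau → rho ← theta
  sigma is a collider here and neither sigma nor any of its descendants is conditioned on, so the collider stays closed — the path is blocked at sigma.
Path 3: alpha → sigma ← phi → rho ← theta
  sigma is a collider here and neither sigma nor any of its descendants is conditioned on, so the collider stays closed — the path is blocked at sigma.
Path 4: alpha → sigma ← phi → rho ← tau → eps → theta
  sigma is a collider here and neither sigma nor any of its descendants is conditioned on, so the collider stays closed — the path is blocked at sigma.
Path 5: alpha → delta ← theta
  delta is a collider here and neither delta nor any of its descendants is conditioned on, so the collider stays closed — the path is blocked at delta.
Path 6: alpha → lam → theta
  lam is a chain here and lam is conditioned on, so the path is blocked at lam.
Every path is blocked, so alpha and theta are d-separated given {lam, phi, rho}.

Yes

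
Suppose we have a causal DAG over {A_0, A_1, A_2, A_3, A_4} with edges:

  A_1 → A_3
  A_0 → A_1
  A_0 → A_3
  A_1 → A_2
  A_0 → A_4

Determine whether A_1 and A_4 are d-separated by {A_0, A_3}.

We examine all 2 paths between A_1 and A_4:
Path 1: A_1 ← A_0 → A_4
  A_0 is a fork here and A_0 is conditioned on, so the path is blocked at A_0.
Path 2: A_1 → A_3 ← A_0 → A_4
  A_0 is a fork here and A_0 is conditioned on, so the path is blocked at A_0.
Every path is blocked, so A_1 and A_4 are d-separated given {A_0, A_3}.

Yes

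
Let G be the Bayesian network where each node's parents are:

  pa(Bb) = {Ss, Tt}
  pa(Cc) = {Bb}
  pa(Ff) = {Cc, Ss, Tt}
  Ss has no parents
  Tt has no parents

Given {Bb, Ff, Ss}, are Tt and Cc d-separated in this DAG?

No — Tt and Cc are not d-separated given {Bb, Ff, Ss}.

4 paths connect Tt and Cc; each must be blocked for d-separation to hold:
  1. Tt → Bb ← Ss → Ff ← Cc — Bb:collider[open]; Ss:fork[blocks]; Ff:collider[open] ⇒ blocked
  2. Tt → Bb → Cc — Bb:chain[blocks] ⇒ blocked
  3. Tt → Ff ← Ss → Bb → Cc — Ff:collider[open]; Ss:fork[blocks]; Bb:chain[blocks] ⇒ blocked
  4. Tt → Ff ← Cc — Ff:collider[open] ⇒ active
Since the path Tt → Ff ← Cc is active, Tt and Cc are not d-separated given {Bb, Ff, Ss}.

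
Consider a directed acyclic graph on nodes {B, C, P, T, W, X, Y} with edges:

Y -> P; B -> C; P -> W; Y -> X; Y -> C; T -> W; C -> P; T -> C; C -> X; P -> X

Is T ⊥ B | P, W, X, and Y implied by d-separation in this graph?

There are 6 undirected paths between T and B; checking each against the conditioning set {P, W, X, Y}:
  1. T → C ← B — C:collider[open] ⇒ active
  2. T → W ← P → X ← C ← B — W:collider[open]; P:fork[blocks]; X:collider[open]; C:chain[open] ⇒ blocked
  3. T → W ← P → X ← Y → C ← B — W:collider[open]; P:fork[blocks]; X:collider[open]; Y:fork[blocks]; C:collider[open] ⇒ blocked
  4. T → W ← P ← C ← B — W:collider[open]; P:chain[blocks]; C:chain[open] ⇒ blocked
  5. T → W ← P ← Y → X ← C ← B — W:collider[open]; P:chain[blocks]; Y:fork[blocks]; X:collider[open]; C:chain[open] ⇒ blocked
  6. T → W ← P ← Y → C ← B — W:collider[open]; P:chain[blocks]; Y:fork[blocks]; C:collider[open] ⇒ blocked
Since the path T → C ← B is active, T and B are not d-separated given {P, W, X, Y}.

No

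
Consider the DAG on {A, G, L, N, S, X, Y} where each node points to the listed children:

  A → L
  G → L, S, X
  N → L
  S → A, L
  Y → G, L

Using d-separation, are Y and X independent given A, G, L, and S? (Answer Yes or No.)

Yes

We examine all 4 paths between Y and X:
Path 1: Y → L ← A ← S ← G → X
  A is a chain here and A is conditioned on, so the path is blocked at A.
Path 2: Y → L ← S ← G → X
  S is a chain here and S is conditioned on, so the path is blocked at S.
Path 3: Y → L ← G → X
  G is a fork here and G is conditioned on, so the path is blocked at G.
Path 4: Y → G → X
  G is a chain here and G is conditioned on, so the path is blocked at G.
Every path is blocked, so Y and X are d-separated given {A, G, L, S}.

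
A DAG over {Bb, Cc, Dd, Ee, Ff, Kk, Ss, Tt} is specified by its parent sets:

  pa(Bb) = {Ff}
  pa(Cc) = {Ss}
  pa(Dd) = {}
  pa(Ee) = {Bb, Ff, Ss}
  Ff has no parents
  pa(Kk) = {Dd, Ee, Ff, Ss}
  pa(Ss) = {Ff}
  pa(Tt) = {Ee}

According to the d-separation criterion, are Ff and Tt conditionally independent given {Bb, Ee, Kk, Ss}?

Yes

Enumerating the 6 paths from Ff to Tt and testing each for blocking by {Bb, Ee, Kk, Ss}:
Path 1: Ff → Ee → Tt
  Ee is a chain here and Ee is conditioned on, so the path is blocked at Ee.
Path 2: Ff → Ss → Ee → Tt
  Ss is a chain here and Ss is conditioned on, so the path is blocked at Ss.
Path 3: Ff → Ss → Kk ← Ee → Tt
  Ss is a chain here and Ss is conditioned on, so the path is blocked at Ss.
Path 4: Ff → Bb → Ee → Tt
  Bb is a chain here and Bb is conditioned on, so the path is blocked at Bb.
Path 5: Ff → Kk ← Ee → Tt
  Ee is a fork here and Ee is conditioned on, so the path is blocked at Ee.
Path 6: Ff → Kk ← Ss → Ee → Tt
  Ss is a fork here and Ss is conditioned on, so the path is blocked at Ss.
Since every path is blocked, d-separation holds.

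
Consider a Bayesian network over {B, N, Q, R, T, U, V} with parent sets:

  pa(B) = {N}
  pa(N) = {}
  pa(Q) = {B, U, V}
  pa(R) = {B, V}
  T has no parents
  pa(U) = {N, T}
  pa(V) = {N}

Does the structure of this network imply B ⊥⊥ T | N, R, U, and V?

We examine all 6 paths between B and T:
Path 1: B → R ← V ← N → U ← T
  V is a chain here and V is conditioned on, so the path is blocked at V.
Path 2: B → R ← V → Q ← U ← T
  V is a fork here and V is conditioned on, so the path is blocked at V.
Path 3: B ← N → U ← T
  N is a fork here and N is conditioned on, so the path is blocked at N.
Path 4: B ← N → V → Q ← U ← T
  N is a fork here and N is conditioned on, so the path is blocked at N.
Path 5: B → Q ← U ← T
  Q is a collider here and neither Q nor any of its descendants is conditioned on, so the collider stays closed — the path is blocked at Q.
Path 6: B → Q ← V ← N → U ← T
  Q is a collider here and neither Q nor any of its descendants is conditioned on, so the collider stays closed — the path is blocked at Q.
All paths are blocked; B ⊥ T | {N, R, U, V} holds.

Yes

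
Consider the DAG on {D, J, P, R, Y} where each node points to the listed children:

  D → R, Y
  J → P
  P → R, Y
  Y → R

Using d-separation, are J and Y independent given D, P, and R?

Yes — J and Y are d-separated given {D, P, R}.

We examine all 3 paths between J and Y:
Path 1: J → P → R ← Y
  P is a chain here and P is conditioned on, so the path is blocked at P.
Path 2: J → P → R ← D → Y
  P is a chain here and P is conditioned on, so the path is blocked at P.
Path 3: J → P → Y
  P is a chain here and P is conditioned on, so the path is blocked at P.
All paths are blocked; J ⊥ Y | {D, P, R} holds.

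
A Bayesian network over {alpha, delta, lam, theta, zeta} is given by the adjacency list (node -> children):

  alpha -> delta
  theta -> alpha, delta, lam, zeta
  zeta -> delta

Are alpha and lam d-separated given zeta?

We examine all 3 paths between alpha and lam:
  1. alpha → delta ← zeta ← theta → lam — delta:collider[blocks]; zeta:chain[blocks]; theta:fork[open] ⇒ blocked
  2. alpha → delta ← theta → lam — delta:collider[blocks]; theta:fork[open] ⇒ blocked
  3. alpha ← theta → lam — theta:fork[open] ⇒ active
Since the path alpha ← theta → lam is active, alpha and lam are not d-separated given {zeta}.

No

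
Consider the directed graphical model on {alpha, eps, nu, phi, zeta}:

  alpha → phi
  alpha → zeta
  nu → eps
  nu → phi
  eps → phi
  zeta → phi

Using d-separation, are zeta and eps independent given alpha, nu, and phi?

No

We examine all 4 paths between zeta and eps:
  1. zeta → phi ← nu → eps — phi:collider[open]; nu:fork[blocks] ⇒ blocked
  2. zeta → phi ← eps — phi:collider[open] ⇒ active
  3. zeta ← alpha → phi ← nu → eps — alpha:fork[blocks]; phi:collider[open]; nu:fork[blocks] ⇒ blocked
  4. zeta ← alpha → phi ← eps — alpha:fork[blocks]; phi:collider[open] ⇒ blocked
At least one path is unblocked, so d-separation fails.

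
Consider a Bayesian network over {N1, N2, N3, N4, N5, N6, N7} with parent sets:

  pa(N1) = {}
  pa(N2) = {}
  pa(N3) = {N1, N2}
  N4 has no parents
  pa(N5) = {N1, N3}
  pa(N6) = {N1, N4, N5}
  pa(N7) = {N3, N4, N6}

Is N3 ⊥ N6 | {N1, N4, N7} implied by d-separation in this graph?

No

Enumerating the 6 paths from N3 to N6 and testing each for blocking by {N1, N4, N7}:
Path 1: N3 → N7 ← N6
  N7 is a collider and N7 is conditioned on, which opens it — no node blocks this path, so it is active.
Path 2: N3 → N7 ← N4 → N6
  N4 is a fork here and N4 is conditioned on, so the path is blocked at N4.
Path 3: N3 ← N1 → N6
  N1 is a fork here and N1 is conditioned on, so the path is blocked at N1.
Path 4: N3 ← N1 → N5 → N6
  N1 is a fork here and N1 is conditioned on, so the path is blocked at N1.
Path 5: N3 → N5 ← N1 → N6
  N1 is a fork here and N1 is conditioned on, so the path is blocked at N1.
Path 6: N3 → N5 → N6
  N5 is a chain and N5 is not conditioned on — no node blocks this path, so it is active.
At least one path is unblocked, so d-separation fails.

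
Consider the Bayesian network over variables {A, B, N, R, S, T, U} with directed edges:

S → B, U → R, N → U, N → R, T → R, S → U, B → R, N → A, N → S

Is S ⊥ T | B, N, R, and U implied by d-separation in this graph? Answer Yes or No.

Yes — S and T are d-separated given {B, N, R, U}.

5 paths connect S and T; each must be blocked for d-separation to hold:
Path 1: S → U → R ← T
  U is a chain here and U is conditioned on, so the path is blocked at U.
Path 2: S → U ← N → R ← T
  N is a fork here and N is conditioned on, so the path is blocked at N.
Path 3: S ← N → R ← T
  N is a fork here and N is conditioned on, so the path is blocked at N.
Path 4: S ← N → U → R ← T
  N is a fork here and N is conditioned on, so the path is blocked at N.
Path 5: S → B → R ← T
  B is a chain here and B is conditioned on, so the path is blocked at B.
Every path is blocked, so S and T are d-separated given {B, N, R, U}.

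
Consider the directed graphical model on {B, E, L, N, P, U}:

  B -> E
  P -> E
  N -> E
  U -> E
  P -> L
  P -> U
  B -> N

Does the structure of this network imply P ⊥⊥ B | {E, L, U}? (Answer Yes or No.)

No — P and B are not d-separated given {E, L, U}.

Enumerating the 4 paths from P to B and testing each for blocking by {E, L, U}:
Path 1: P → E ← B
  E is a collider and E is conditioned on, which opens it — no node blocks this path, so it is active.
Path 2: P → E ← N ← B
  E is a collider and E is conditioned on, which opens it; N is a chain and N is not conditioned on — no node blocks this path, so it is active.
Path 3: P → U → E ← B
  U is a chain here and U is conditioned on, so the path is blocked at U.
Path 4: P → U → E ← N ← B
  U is a chain here and U is conditioned on, so the path is blocked at U.
Because an active path exists, P and B are not d-separated.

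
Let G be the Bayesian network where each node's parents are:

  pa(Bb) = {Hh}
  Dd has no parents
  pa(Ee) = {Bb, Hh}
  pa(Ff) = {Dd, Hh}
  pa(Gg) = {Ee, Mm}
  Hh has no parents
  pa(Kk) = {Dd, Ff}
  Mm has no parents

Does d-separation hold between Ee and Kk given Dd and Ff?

Yes

We examine all 4 paths between Ee and Kk:
Path 1: Ee ← Hh → Ff ← Dd → Kk
  Dd is a fork here and Dd is conditioned on, so the path is blocked at Dd.
Path 2: Ee ← Hh → Ff → Kk
  Ff is a chain here and Ff is conditioned on, so the path is blocked at Ff.
Path 3: Ee ← Bb ← Hh → Ff ← Dd → Kk
  Dd is a fork here and Dd is conditioned on, so the path is blocked at Dd.
Path 4: Ee ← Bb ← Hh → Ff → Kk
  Ff is a chain here and Ff is conditioned on, so the path is blocked at Ff.
Since every path is blocked, d-separation holds.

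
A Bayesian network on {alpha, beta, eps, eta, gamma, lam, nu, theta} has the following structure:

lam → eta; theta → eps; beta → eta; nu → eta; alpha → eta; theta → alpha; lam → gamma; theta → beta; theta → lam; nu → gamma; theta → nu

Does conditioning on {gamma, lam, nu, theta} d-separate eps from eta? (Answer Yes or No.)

6 paths connect eps and eta; each must be blocked for d-separation to hold:
Path 1: eps ← theta → nu → eta
  theta is a fork here and theta is conditioned on, so the path is blocked at theta.
Path 2: eps ← theta → nu → gamma ← lam → eta
  theta is a fork here and theta is conditioned on, so the path is blocked at theta.
Path 3: eps ← theta → lam → eta
  theta is a fork here and theta is conditioned on, so the path is blocked at theta.
Path 4: eps ← theta → lam → gamma ← nu → eta
  theta is a fork here and theta is conditioned on, so the path is blocked at theta.
Path 5: eps ← theta → alpha → eta
  theta is a fork here and theta is conditioned on, so the path is blocked at theta.
Path 6: eps ← theta → beta → eta
  theta is a fork here and theta is conditioned on, so the path is blocked at theta.
Since every path is blocked, d-separation holds.

Yes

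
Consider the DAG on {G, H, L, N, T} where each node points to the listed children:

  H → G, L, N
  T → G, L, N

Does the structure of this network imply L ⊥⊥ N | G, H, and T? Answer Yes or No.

Yes — L and N are d-separated given {G, H, T}.

We examine all 4 paths between L and N:
Path 1: L ← H → N
  H is a fork here and H is conditioned on, so the path is blocked at H.
Path 2: L ← H → G ← T → N
  H is a fork here and H is conditioned on, so the path is blocked at H.
Path 3: L ← T → N
  T is a fork here and T is conditioned on, so the path is blocked at T.
Path 4: L ← T → G ← H → N
  T is a fork here and T is conditioned on, so the path is blocked at T.
Since every path is blocked, d-separation holds.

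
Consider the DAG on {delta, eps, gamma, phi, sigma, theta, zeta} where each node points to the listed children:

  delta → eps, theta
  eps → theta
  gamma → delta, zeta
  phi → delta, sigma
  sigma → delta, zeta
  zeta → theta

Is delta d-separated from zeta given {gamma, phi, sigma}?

Yes

5 paths connect delta and zeta; each must be blocked for d-separation to hold:
Path 1: delta ← sigma → zeta
  sigma is a fork here and sigma is conditioned on, so the path is blocked at sigma.
Path 2: delta → eps → theta ← zeta
  theta is a collider here and neither theta nor any of its descendants is conditioned on, so the collider stays closed — the path is blocked at theta.
Path 3: delta ← phi → sigma → zeta
  phi is a fork here and phi is conditioned on, so the path is blocked at phi.
Path 4: delta → theta ← zeta
  theta is a collider here and neither theta nor any of its descendants is conditioned on, so the collider stays closed — the path is blocked at theta.
Path 5: delta ← gamma → zeta
  gamma is a fork here and gamma is conditioned on, so the path is blocked at gamma.
All paths are blocked; delta ⊥ zeta | {gamma, phi, sigma} holds.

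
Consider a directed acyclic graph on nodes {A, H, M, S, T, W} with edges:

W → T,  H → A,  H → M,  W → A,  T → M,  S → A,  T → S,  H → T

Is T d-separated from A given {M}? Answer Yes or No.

We examine all 4 paths between T and A:
Path 1: T → M ← H → A
  M is a collider and M is conditioned on, which opens it; H is a fork and H is not conditioned on — no node blocks this path, so it is active.
Path 2: T ← H → A
  H is a fork and H is not conditioned on — no node blocks this path, so it is active.
Path 3: T → S → A
  S is a chain and S is not conditioned on — no node blocks this path, so it is active.
Path 4: T ← W → A
  W is a fork and W is not conditioned on — no node blocks this path, so it is active.
Because an active path exists, T and A are not d-separated.

No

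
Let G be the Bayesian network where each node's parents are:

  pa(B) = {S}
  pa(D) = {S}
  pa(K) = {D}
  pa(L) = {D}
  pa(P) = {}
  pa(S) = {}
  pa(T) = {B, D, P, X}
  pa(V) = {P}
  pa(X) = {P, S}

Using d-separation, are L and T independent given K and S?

4 paths connect L and T; each must be blocked for d-separation to hold:
Path 1: L ← D ← S → B → T
  S is a fork here and S is conditioned on, so the path is blocked at S.
Path 2: L ← D ← S → X ← P → T
  S is a fork here and S is conditioned on, so the path is blocked at S.
Path 3: L ← D ← S → X → T
  S is a fork here and S is conditioned on, so the path is blocked at S.
Path 4: L ← D → T
  D is a fork and D is not conditioned on — no node blocks this path, so it is active.
Because an active path exists, L and T are not d-separated.

No — L and T are not d-separated given {K, S}.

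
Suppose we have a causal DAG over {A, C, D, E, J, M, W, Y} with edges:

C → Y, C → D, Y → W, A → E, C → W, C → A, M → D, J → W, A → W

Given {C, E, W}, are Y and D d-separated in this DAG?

Yes

There are 3 undirected paths between Y and D; checking each against the conditioning set {C, E, W}:
Path 1: Y → W ← A ← C → D
  C is a fork here and C is conditioned on, so the path is blocked at C.
Path 2: Y → W ← C → D
  C is a fork here and C is conditioned on, so the path is blocked at C.
Path 3: Y ← C → D
  C is a fork here and C is conditioned on, so the path is blocked at C.
Since every path is blocked, d-separation holds.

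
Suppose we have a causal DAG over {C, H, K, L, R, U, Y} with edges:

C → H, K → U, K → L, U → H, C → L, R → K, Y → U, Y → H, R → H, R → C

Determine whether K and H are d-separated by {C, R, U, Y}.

There are 6 undirected paths between K and H; checking each against the conditioning set {C, R, U, Y}:
Path 1: K → U ← Y → H
  Y is a fork here and Y is conditioned on, so the path is blocked at Y.
Path 2: K → U → H
  U is a chain here and U is conditioned on, so the path is blocked at U.
Path 3: K → L ← C ← R → H
  L is a collider here and neither L nor any of its descendants is conditioned on, so the collider stays closed — the path is blocked at L.
Path 4: K → L ← C → H
  L is a collider here and neither L nor any of its descendants is conditioned on, so the collider stays closed — the path is blocked at L.
Path 5: K ← R → C → H
  R is a fork here and R is conditioned on, so the path is blocked at R.
Path 6: K ← R → H
  R is a fork here and R is conditioned on, so the path is blocked at R.
Every path is blocked, so K and H are d-separated given {C, R, U, Y}.

Yes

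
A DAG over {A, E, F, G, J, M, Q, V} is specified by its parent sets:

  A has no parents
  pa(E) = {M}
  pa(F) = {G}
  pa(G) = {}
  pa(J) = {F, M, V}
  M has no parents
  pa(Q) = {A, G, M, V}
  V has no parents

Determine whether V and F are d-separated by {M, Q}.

No

4 paths connect V and F; each must be blocked for d-separation to hold:
Path 1: V → Q ← G → F
  Q is a collider and Q is conditioned on, which opens it; G is a fork and G is not conditioned on — no node blocks this path, so it is active.
Path 2: V → Q ← M → J ← F
  M is a fork here and M is conditioned on, so the path is blocked at M.
Path 3: V → J ← M → Q ← G → F
  J is a collider here and neither J nor any of its descendants is conditioned on, so the collider stays closed — the path is blocked at J.
Path 4: V → J ← F
  J is a collider here and neither J nor any of its descendants is conditioned on, so the collider stays closed — the path is blocked at J.
At least one path is unblocked, so d-separation fails.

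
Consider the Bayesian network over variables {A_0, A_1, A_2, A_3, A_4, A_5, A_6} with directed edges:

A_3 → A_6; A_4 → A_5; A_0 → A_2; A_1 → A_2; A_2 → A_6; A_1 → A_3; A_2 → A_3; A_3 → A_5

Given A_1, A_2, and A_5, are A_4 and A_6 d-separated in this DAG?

No

3 paths connect A_4 and A_6; each must be blocked for d-separation to hold:
  1. A_4 → A_5 ← A_3 → A_6 — A_5:collider[open]; A_3:fork[open] ⇒ active
  2. A_4 → A_5 ← A_3 ← A_1 → A_2 → A_6 — A_5:collider[open]; A_3:chain[open]; A_1:fork[blocks]; A_2:chain[blocks] ⇒ blocked
  3. A_4 → A_5 ← A_3 ← A_2 → A_6 — A_5:collider[open]; A_3:chain[open]; A_2:fork[blocks] ⇒ blocked
At least one path is unblocked, so d-separation fails.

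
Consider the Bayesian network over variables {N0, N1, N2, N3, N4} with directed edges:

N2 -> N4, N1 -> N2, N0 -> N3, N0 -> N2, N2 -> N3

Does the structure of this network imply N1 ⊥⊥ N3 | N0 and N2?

There are 2 undirected paths between N1 and N3; checking each against the conditioning set {N0, N2}:
  1. N1 → N2 → N3 — N2:chain[blocks] ⇒ blocked
  2. N1 → N2 ← N0 → N3 — N2:collider[open]; N0:fork[blocks] ⇒ blocked
Every path is blocked, so N1 and N3 are d-separated given {N0, N2}.

Yes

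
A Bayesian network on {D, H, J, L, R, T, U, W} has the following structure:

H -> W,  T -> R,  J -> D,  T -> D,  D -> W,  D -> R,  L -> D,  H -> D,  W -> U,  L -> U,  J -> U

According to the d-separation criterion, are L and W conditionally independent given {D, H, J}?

There are 6 undirected paths between L and W; checking each against the conditioning set {D, H, J}:
Path 1: L → U ← J → D → W
  U is a collider here and neither U nor any of its descendants is conditioned on, so the collider stays closed — the path is blocked at U.
Path 2: L → U ← J → D ← H → W
  U is a collider here and neither U nor any of its descendants is conditioned on, so the collider stays closed — the path is blocked at U.
Path 3: L → U ← W
  U is a collider here and neither U nor any of its descendants is conditioned on, so the collider stays closed — the path is blocked at U.
Path 4: L → D ← J → U ← W
  J is a fork here and J is conditioned on, so the path is blocked at J.
Path 5: L → D → W
  D is a chain here and D is conditioned on, so the path is blocked at D.
Path 6: L → D ← H → W
  H is a fork here and H is conditioned on, so the path is blocked at H.
Every path is blocked, so L and W are d-separated given {D, H, J}.

Yes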